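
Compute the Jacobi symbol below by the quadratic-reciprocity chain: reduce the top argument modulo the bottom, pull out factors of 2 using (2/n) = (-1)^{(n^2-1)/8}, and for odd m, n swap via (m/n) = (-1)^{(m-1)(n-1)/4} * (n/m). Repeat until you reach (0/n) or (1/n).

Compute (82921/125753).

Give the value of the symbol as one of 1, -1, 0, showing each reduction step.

reciprocity: (82921/125753) = +1·(125753/82921) since 82921 mod 4 = 1, 125753 mod 4 = 1; sign now +1
(125753/82921) = (42832/82921)   [reduce mod 82921]
42832 = 2^4·2677; (2/82921) = +1 since 82921 mod 8 = 1, so (42832/82921) = (+1)^4·(2677/82921); sign now +1
reciprocity: (2677/82921) = +1·(82921/2677) since 2677 mod 4 = 1, 82921 mod 4 = 1; sign now +1
(82921/2677) = (2611/2677)   [reduce mod 2677]
reciprocity: (2611/2677) = +1·(2677/2611) since 2611 mod 4 = 3, 2677 mod 4 = 1; sign now +1
(2677/2611) = (66/2611)   [reduce mod 2611]
66 = 2^1·33; (2/2611) = -1 since 2611 mod 8 = 3, so (66/2611) = (-1)^1·(33/2611); sign now -1
reciprocity: (33/2611) = +1·(2611/33) since 33 mod 4 = 1, 2611 mod 4 = 3; sign now -1
(2611/33) = (4/33)   [reduce mod 33]
4 = 2^2·1; (2/33) = +1 since 33 mod 8 = 1, so (4/33) = (+1)^2·(1/33); sign now -1
(1/33) = 1; final value = sign = -1

-1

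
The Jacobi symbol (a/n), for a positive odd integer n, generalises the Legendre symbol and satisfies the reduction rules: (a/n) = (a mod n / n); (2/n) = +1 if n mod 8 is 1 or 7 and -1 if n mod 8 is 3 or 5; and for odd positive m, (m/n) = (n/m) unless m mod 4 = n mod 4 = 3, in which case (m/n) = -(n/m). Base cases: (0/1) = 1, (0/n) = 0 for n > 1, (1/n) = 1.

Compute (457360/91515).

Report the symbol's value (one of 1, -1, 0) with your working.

0

(457360/91515): 457360 mod 91515 = 91300, so (457360/91515) = (91300/91515)
factor out 2^2: 91300 = 2^2·22825; with 91515 mod 8 = 3, (2/91515) = -1; sign now +1; continue with (22825/91515)
flip (22825/91515) -> (91515/22825): both odd, 22825 mod 4 = 1, 91515 mod 4 = 3, so the flip contributes +1; sign now +1
(91515/22825): 91515 mod 22825 = 215, so (91515/22825) = (215/22825)
flip (215/22825) -> (22825/215): both odd, 215 mod 4 = 3, 22825 mod 4 = 1, so the flip contributes +1; sign now +1
(22825/215): 22825 mod 215 = 35, so (22825/215) = (35/215)
flip (35/215) -> (215/35): both odd, 35 mod 4 = 3, 215 mod 4 = 3, so the flip contributes -1; sign now -1
(215/35): 215 mod 35 = 5, so (215/35) = (5/35)
flip (5/35) -> (35/5): both odd, 5 mod 4 = 1, 35 mod 4 = 3, so the flip contributes +1; sign now -1
(35/5): 35 mod 5 = 0, so (35/5) = (0/5)
reached (0/5); gcd(a, n) > 1, so (0/5) = 0 and the symbol is 0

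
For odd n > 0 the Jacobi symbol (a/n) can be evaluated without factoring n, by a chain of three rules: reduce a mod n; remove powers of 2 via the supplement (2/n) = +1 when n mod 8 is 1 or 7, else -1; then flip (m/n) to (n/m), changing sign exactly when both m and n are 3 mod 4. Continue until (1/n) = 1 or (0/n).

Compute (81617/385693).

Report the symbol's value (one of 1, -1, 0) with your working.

1

reciprocity: (81617/385693) = +1·(385693/81617) since 81617 mod 4 = 1, 385693 mod 4 = 1; sign now +1
(385693/81617) = (59225/81617)   [reduce mod 81617]
reciprocity: (59225/81617) = +1·(81617/59225) since 59225 mod 4 = 1, 81617 mod 4 = 1; sign now +1
(81617/59225) = (22392/59225)   [reduce mod 59225]
22392 = 2^3·2799; (2/59225) = +1 since 59225 mod 8 = 1, so (22392/59225) = (+1)^3·(2799/59225); sign now +1
reciprocity: (2799/59225) = +1·(59225/2799) since 2799 mod 4 = 3, 59225 mod 4 = 1; sign now +1
(59225/2799) = (446/2799)   [reduce mod 2799]
446 = 2^1·223; (2/2799) = +1 since 2799 mod 8 = 7, so (446/2799) = (+1)^1·(223/2799); sign now +1
reciprocity: (223/2799) = -1·(2799/223) since 223 mod 4 = 3, 2799 mod 4 = 3; sign now -1
(2799/223) = (123/223)   [reduce mod 223]
reciprocity: (123/223) = -1·(223/123) since 123 mod 4 = 3, 223 mod 4 = 3; sign now +1
(223/123) = (100/123)   [reduce mod 123]
100 = 2^2·25; (2/123) = -1 since 123 mod 8 = 3, so (100/123) = (-1)^2·(25/123); sign now +1
reciprocity: (25/123) = +1·(123/25) since 25 mod 4 = 1, 123 mod 4 = 3; sign now +1
(123/25) = (23/25)   [reduce mod 25]
reciprocity: (23/25) = +1·(25/23) since 23 mod 4 = 3, 25 mod 4 = 1; sign now +1
(25/23) = (2/23)   [reduce mod 23]
2 = 2^1·1; (2/23) = +1 since 23 mod 8 = 7, so (2/23) = (+1)^1·(1/23); sign now +1
(1/23) = 1; final value = sign = +1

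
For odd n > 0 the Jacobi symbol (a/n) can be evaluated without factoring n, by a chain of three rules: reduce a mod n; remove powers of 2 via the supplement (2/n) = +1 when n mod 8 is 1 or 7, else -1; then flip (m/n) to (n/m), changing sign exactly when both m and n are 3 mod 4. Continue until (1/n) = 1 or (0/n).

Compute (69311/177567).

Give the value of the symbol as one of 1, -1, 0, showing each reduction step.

reciprocity: (69311/177567) = -1·(177567/69311) since 69311 mod 4 = 3, 177567 mod 4 = 3; sign now -1
(177567/69311) = (38945/69311)   [reduce mod 69311]
reciprocity: (38945/69311) = +1·(69311/38945) since 38945 mod 4 = 1, 69311 mod 4 = 3; sign now -1
(69311/38945) = (30366/38945)   [reduce mod 38945]
30366 = 2^1·15183; (2/38945) = +1 since 38945 mod 8 = 1, so (30366/38945) = (+1)^1·(15183/38945); sign now -1
reciprocity: (15183/38945) = +1·(38945/15183) since 15183 mod 4 = 3, 38945 mod 4 = 1; sign now -1
(38945/15183) = (8579/15183)   [reduce mod 15183]
reciprocity: (8579/15183) = -1·(15183/8579) since 8579 mod 4 = 3, 15183 mod 4 = 3; sign now +1
(15183/8579) = (6604/8579)   [reduce mod 8579]
6604 = 2^2·1651; (2/8579) = -1 since 8579 mod 8 = 3, so (6604/8579) = (-1)^2·(1651/8579); sign now +1
reciprocity: (1651/8579) = -1·(8579/1651) since 1651 mod 4 = 3, 8579 mod 4 = 3; sign now -1
(8579/1651) = (324/1651)   [reduce mod 1651]
324 = 2^2·81; (2/1651) = -1 since 1651 mod 8 = 3, so (324/1651) = (-1)^2·(81/1651); sign now -1
reciprocity: (81/1651) = +1·(1651/81) since 81 mod 4 = 1, 1651 mod 4 = 3; sign now -1
(1651/81) = (31/81)   [reduce mod 81]
reciprocity: (31/81) = +1·(81/31) since 31 mod 4 = 3, 81 mod 4 = 1; sign now -1
(81/31) = (19/31)   [reduce mod 31]
reciprocity: (19/31) = -1·(31/19) since 19 mod 4 = 3, 31 mod 4 = 3; sign now +1
(31/19) = (12/19)   [reduce mod 19]
12 = 2^2·3; (2/19) = -1 since 19 mod 8 = 3, so (12/19) = (-1)^2·(3/19); sign now +1
reciprocity: (3/19) = -1·(19/3) since 3 mod 4 = 3, 19 mod 4 = 3; sign now -1
(19/3) = (1/3)   [reduce mod 3]
(1/3) = 1; final value = sign = -1

-1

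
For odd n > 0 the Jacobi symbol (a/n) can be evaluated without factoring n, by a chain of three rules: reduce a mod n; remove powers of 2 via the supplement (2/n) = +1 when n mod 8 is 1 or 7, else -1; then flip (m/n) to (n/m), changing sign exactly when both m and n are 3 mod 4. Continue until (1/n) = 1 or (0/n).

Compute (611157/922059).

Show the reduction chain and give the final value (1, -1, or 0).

0

reciprocity: (611157/922059) = +1·(922059/611157) since 611157 mod 4 = 1, 922059 mod 4 = 3; sign now +1
(922059/611157) = (310902/611157)   [reduce mod 611157]
310902 = 2^1·155451; (2/611157) = -1 since 611157 mod 8 = 5, so (310902/611157) = (-1)^1·(155451/611157); sign now -1
reciprocity: (155451/611157) = +1·(611157/155451) since 155451 mod 4 = 3, 611157 mod 4 = 1; sign now -1
(611157/155451) = (144804/155451)   [reduce mod 155451]
144804 = 2^2·36201; (2/155451) = -1 since 155451 mod 8 = 3, so (144804/155451) = (-1)^2·(36201/155451); sign now -1
reciprocity: (36201/155451) = +1·(155451/36201) since 36201 mod 4 = 1, 155451 mod 4 = 3; sign now -1
(155451/36201) = (10647/36201)   [reduce mod 36201]
reciprocity: (10647/36201) = +1·(36201/10647) since 10647 mod 4 = 3, 36201 mod 4 = 1; sign now -1
(36201/10647) = (4260/10647)   [reduce mod 10647]
4260 = 2^2·1065; (2/10647) = +1 since 10647 mod 8 = 7, so (4260/10647) = (+1)^2·(1065/10647); sign now -1
reciprocity: (1065/10647) = +1·(10647/1065) since 1065 mod 4 = 1, 10647 mod 4 = 3; sign now -1
(10647/1065) = (1062/1065)   [reduce mod 1065]
1062 = 2^1·531; (2/1065) = +1 since 1065 mod 8 = 1, so (1062/1065) = (+1)^1·(531/1065); sign now -1
reciprocity: (531/1065) = +1·(1065/531) since 531 mod 4 = 3, 1065 mod 4 = 1; sign now -1
(1065/531) = (3/531)   [reduce mod 531]
reciprocity: (3/531) = -1·(531/3) since 3 mod 4 = 3, 531 mod 4 = 3; sign now +1
(531/3) = (0/3)   [reduce mod 3]
(0/3) = 0   [gcd(a, n) > 1]; final value = 0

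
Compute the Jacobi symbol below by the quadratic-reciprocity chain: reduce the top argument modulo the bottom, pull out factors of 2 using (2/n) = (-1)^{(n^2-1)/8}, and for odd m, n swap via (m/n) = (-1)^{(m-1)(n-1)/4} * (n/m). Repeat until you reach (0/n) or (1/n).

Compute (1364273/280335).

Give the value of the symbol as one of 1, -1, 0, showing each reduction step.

-1

(1364273/280335): 1364273 mod 280335 = 242933, so (1364273/280335) = (242933/280335)
flip (242933/280335) -> (280335/242933): both odd, 242933 mod 4 = 1, 280335 mod 4 = 3, so the flip contributes +1; sign now +1
(280335/242933): 280335 mod 242933 = 37402, so (280335/242933) = (37402/242933)
factor out 2^1: 37402 = 2^1·18701; with 242933 mod 8 = 5, (2/242933) = -1; sign now -1; continue with (18701/242933)
flip (18701/242933) -> (242933/18701): both odd, 18701 mod 4 = 1, 242933 mod 4 = 1, so the flip contributes +1; sign now -1
(242933/18701): 242933 mod 18701 = 18521, so (242933/18701) = (18521/18701)
flip (18521/18701) -> (18701/18521): both odd, 18521 mod 4 = 1, 18701 mod 4 = 1, so the flip contributes +1; sign now -1
(18701/18521): 18701 mod 18521 = 180, so (18701/18521) = (180/18521)
factor out 2^2: 180 = 2^2·45; with 18521 mod 8 = 1, (2/18521) = +1; sign now -1; continue with (45/18521)
flip (45/18521) -> (18521/45): both odd, 45 mod 4 = 1, 18521 mod 4 = 1, so the flip contributes +1; sign now -1
(18521/45): 18521 mod 45 = 26, so (18521/45) = (26/45)
factor out 2^1: 26 = 2^1·13; with 45 mod 8 = 5, (2/45) = -1; sign now +1; continue with (13/45)
flip (13/45) -> (45/13): both odd, 13 mod 4 = 1, 45 mod 4 = 1, so the flip contributes +1; sign now +1
(45/13): 45 mod 13 = 6, so (45/13) = (6/13)
factor out 2^1: 6 = 2^1·3; with 13 mod 8 = 5, (2/13) = -1; sign now -1; continue with (3/13)
flip (3/13) -> (13/3): both odd, 3 mod 4 = 3, 13 mod 4 = 1, so the flip contributes +1; sign now -1
(13/3): 13 mod 3 = 1, so (13/3) = (1/3)
reached (1/3) = 1, so the symbol is -1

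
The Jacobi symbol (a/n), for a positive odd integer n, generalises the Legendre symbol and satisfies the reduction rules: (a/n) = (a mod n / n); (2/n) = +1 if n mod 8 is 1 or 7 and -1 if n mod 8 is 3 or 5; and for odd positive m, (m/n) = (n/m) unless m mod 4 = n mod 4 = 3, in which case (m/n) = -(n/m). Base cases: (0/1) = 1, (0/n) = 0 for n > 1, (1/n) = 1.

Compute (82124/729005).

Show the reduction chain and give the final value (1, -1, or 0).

1

82124 = 2^2·20531; (2/729005) = -1 since 729005 mod 8 = 5, so (82124/729005) = (-1)^2·(20531/729005); sign now +1
reciprocity: (20531/729005) = +1·(729005/20531) since 20531 mod 4 = 3, 729005 mod 4 = 1; sign now +1
(729005/20531) = (10420/20531)   [reduce mod 20531]
10420 = 2^2·2605; (2/20531) = -1 since 20531 mod 8 = 3, so (10420/20531) = (-1)^2·(2605/20531); sign now +1
reciprocity: (2605/20531) = +1·(20531/2605) since 2605 mod 4 = 1, 20531 mod 4 = 3; sign now +1
(20531/2605) = (2296/2605)   [reduce mod 2605]
2296 = 2^3·287; (2/2605) = -1 since 2605 mod 8 = 5, so (2296/2605) = (-1)^3·(287/2605); sign now -1
reciprocity: (287/2605) = +1·(2605/287) since 287 mod 4 = 3, 2605 mod 4 = 1; sign now -1
(2605/287) = (22/287)   [reduce mod 287]
22 = 2^1·11; (2/287) = +1 since 287 mod 8 = 7, so (22/287) = (+1)^1·(11/287); sign now -1
reciprocity: (11/287) = -1·(287/11) since 11 mod 4 = 3, 287 mod 4 = 3; sign now +1
(287/11) = (1/11)   [reduce mod 11]
(1/11) = 1; final value = sign = +1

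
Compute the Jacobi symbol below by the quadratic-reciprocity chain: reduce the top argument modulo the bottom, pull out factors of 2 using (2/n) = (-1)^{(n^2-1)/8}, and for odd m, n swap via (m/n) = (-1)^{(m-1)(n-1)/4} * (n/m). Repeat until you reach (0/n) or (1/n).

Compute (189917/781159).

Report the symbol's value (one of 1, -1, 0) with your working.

flip (189917/781159) -> (781159/189917): both odd, 189917 mod 4 = 1, 781159 mod 4 = 3, so the flip contributes +1; sign now +1
(781159/189917): 781159 mod 189917 = 21491, so (781159/189917) = (21491/189917)
flip (21491/189917) -> (189917/21491): both odd, 21491 mod 4 = 3, 189917 mod 4 = 1, so the flip contributes +1; sign now +1
(189917/21491): 189917 mod 21491 = 17989, so (189917/21491) = (17989/21491)
flip (17989/21491) -> (21491/17989): both odd, 17989 mod 4 = 1, 21491 mod 4 = 3, so the flip contributes +1; sign now +1
(21491/17989): 21491 mod 17989 = 3502, so (21491/17989) = (3502/17989)
factor out 2^1: 3502 = 2^1·1751; with 17989 mod 8 = 5, (2/17989) = -1; sign now -1; continue with (1751/17989)
flip (1751/17989) -> (17989/1751): both odd, 1751 mod 4 = 3, 17989 mod 4 = 1, so the flip contributes +1; sign now -1
(17989/1751): 17989 mod 1751 = 479, so (17989/1751) = (479/1751)
flip (479/1751) -> (1751/479): both odd, 479 mod 4 = 3, 1751 mod 4 = 3, so the flip contributes -1; sign now +1
(1751/479): 1751 mod 479 = 314, so (1751/479) = (314/479)
factor out 2^1: 314 = 2^1·157; with 479 mod 8 = 7, (2/479) = +1; sign now +1; continue with (157/479)
flip (157/479) -> (479/157): both odd, 157 mod 4 = 1, 479 mod 4 = 3, so the flip contributes +1; sign now +1
(479/157): 479 mod 157 = 8, so (479/157) = (8/157)
factor out 2^3: 8 = 2^3·1; with 157 mod 8 = 5, (2/157) = -1; sign now -1; continue with (1/157)
reached (1/157) = 1, so the symbol is -1

-1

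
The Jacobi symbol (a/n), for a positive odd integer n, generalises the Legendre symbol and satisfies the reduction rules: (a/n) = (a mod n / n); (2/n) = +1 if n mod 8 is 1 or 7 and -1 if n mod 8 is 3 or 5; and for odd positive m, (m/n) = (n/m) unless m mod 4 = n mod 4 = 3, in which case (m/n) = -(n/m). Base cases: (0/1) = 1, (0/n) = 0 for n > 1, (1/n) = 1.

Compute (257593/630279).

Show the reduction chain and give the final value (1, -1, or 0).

-1

flip (257593/630279) -> (630279/257593): both odd, 257593 mod 4 = 1, 630279 mod 4 = 3, so the flip contributes +1; sign now +1
(630279/257593): 630279 mod 257593 = 115093, so (630279/257593) = (115093/257593)
flip (115093/257593) -> (257593/115093): both odd, 115093 mod 4 = 1, 257593 mod 4 = 1, so the flip contributes +1; sign now +1
(257593/115093): 257593 mod 115093 = 27407, so (257593/115093) = (27407/115093)
flip (27407/115093) -> (115093/27407): both odd, 27407 mod 4 = 3, 115093 mod 4 = 1, so the flip contributes +1; sign now +1
(115093/27407): 115093 mod 27407 = 5465, so (115093/27407) = (5465/27407)
flip (5465/27407) -> (27407/5465): both odd, 5465 mod 4 = 1, 27407 mod 4 = 3, so the flip contributes +1; sign now +1
(27407/5465): 27407 mod 5465 = 82, so (27407/5465) = (82/5465)
factor out 2^1: 82 = 2^1·41; with 5465 mod 8 = 1, (2/5465) = +1; sign now +1; continue with (41/5465)
flip (41/5465) -> (5465/41): both odd, 41 mod 4 = 1, 5465 mod 4 = 1, so the flip contributes +1; sign now +1
(5465/41): 5465 mod 41 = 12, so (5465/41) = (12/41)
factor out 2^2: 12 = 2^2·3; with 41 mod 8 = 1, (2/41) = +1; sign now +1; continue with (3/41)
flip (3/41) -> (41/3): both odd, 3 mod 4 = 3, 41 mod 4 = 1, so the flip contributes +1; sign now +1
(41/3): 41 mod 3 = 2, so (41/3) = (2/3)
factor out 2^1: 2 = 2^1·1; with 3 mod 8 = 3, (2/3) = -1; sign now -1; continue with (1/3)
reached (1/3) = 1, so the symbol is -1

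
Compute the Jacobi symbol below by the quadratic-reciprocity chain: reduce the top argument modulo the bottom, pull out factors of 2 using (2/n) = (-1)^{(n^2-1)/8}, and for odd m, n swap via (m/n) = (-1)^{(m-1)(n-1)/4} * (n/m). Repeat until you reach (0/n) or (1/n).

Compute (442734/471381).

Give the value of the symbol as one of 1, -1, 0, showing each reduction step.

factor out 2^1: 442734 = 2^1·221367; with 471381 mod 8 = 5, (2/471381) = -1; sign now -1; continue with (221367/471381)
flip (221367/471381) -> (471381/221367): both odd, 221367 mod 4 = 3, 471381 mod 4 = 1, so the flip contributes +1; sign now -1
(471381/221367): 471381 mod 221367 = 28647, so (471381/221367) = (28647/221367)
flip (28647/221367) -> (221367/28647): both odd, 28647 mod 4 = 3, 221367 mod 4 = 3, so the flip contributes -1; sign now +1
(221367/28647): 221367 mod 28647 = 20838, so (221367/28647) = (20838/28647)
factor out 2^1: 20838 = 2^1·10419; with 28647 mod 8 = 7, (2/28647) = +1; sign now +1; continue with (10419/28647)
flip (10419/28647) -> (28647/10419): both odd, 10419 mod 4 = 3, 28647 mod 4 = 3, so the flip contributes -1; sign now -1
(28647/10419): 28647 mod 10419 = 7809, so (28647/10419) = (7809/10419)
flip (7809/10419) -> (10419/7809): both odd, 7809 mod 4 = 1, 10419 mod 4 = 3, so the flip contributes +1; sign now -1
(10419/7809): 10419 mod 7809 = 2610, so (10419/7809) = (2610/7809)
factor out 2^1: 2610 = 2^1·1305; with 7809 mod 8 = 1, (2/7809) = +1; sign now -1; continue with (1305/7809)
flip (1305/7809) -> (7809/1305): both odd, 1305 mod 4 = 1, 7809 mod 4 = 1, so the flip contributes +1; sign now -1
(7809/1305): 7809 mod 1305 = 1284, so (7809/1305) = (1284/1305)
factor out 2^2: 1284 = 2^2·321; with 1305 mod 8 = 1, (2/1305) = +1; sign now -1; continue with (321/1305)
flip (321/1305) -> (1305/321): both odd, 321 mod 4 = 1, 1305 mod 4 = 1, so the flip contributes +1; sign now -1
(1305/321): 1305 mod 321 = 21, so (1305/321) = (21/321)
flip (21/321) -> (321/21): both odd, 21 mod 4 = 1, 321 mod 4 = 1, so the flip contributes +1; sign now -1
(321/21): 321 mod 21 = 6, so (321/21) = (6/21)
factor out 2^1: 6 = 2^1·3; with 21 mod 8 = 5, (2/21) = -1; sign now +1; continue with (3/21)
flip (3/21) -> (21/3): both odd, 3 mod 4 = 3, 21 mod 4 = 1, so the flip contributes +1; sign now +1
(21/3): 21 mod 3 = 0, so (21/3) = (0/3)
reached (0/3); gcd(a, n) > 1, so (0/3) = 0 and the symbol is 0

0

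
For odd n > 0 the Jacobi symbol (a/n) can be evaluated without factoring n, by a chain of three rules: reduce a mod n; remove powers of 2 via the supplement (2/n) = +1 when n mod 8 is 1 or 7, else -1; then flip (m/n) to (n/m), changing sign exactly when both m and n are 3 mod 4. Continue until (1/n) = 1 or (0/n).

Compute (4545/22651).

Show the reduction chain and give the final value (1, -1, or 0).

reciprocity: (4545/22651) = +1·(22651/4545) since 4545 mod 4 = 1, 22651 mod 4 = 3; sign now +1
(22651/4545) = (4471/4545)   [reduce mod 4545]
reciprocity: (4471/4545) = +1·(4545/4471) since 4471 mod 4 = 3, 4545 mod 4 = 1; sign now +1
(4545/4471) = (74/4471)   [reduce mod 4471]
74 = 2^1·37; (2/4471) = +1 since 4471 mod 8 = 7, so (74/4471) = (+1)^1·(37/4471); sign now +1
reciprocity: (37/4471) = +1·(4471/37) since 37 mod 4 = 1, 4471 mod 4 = 3; sign now +1
(4471/37) = (31/37)   [reduce mod 37]
reciprocity: (31/37) = +1·(37/31) since 31 mod 4 = 3, 37 mod 4 = 1; sign now +1
(37/31) = (6/31)   [reduce mod 31]
6 = 2^1·3; (2/31) = +1 since 31 mod 8 = 7, so (6/31) = (+1)^1·(3/31); sign now +1
reciprocity: (3/31) = -1·(31/3) since 3 mod 4 = 3, 31 mod 4 = 3; sign now -1
(31/3) = (1/3)   [reduce mod 3]
(1/3) = 1; final value = sign = -1

-1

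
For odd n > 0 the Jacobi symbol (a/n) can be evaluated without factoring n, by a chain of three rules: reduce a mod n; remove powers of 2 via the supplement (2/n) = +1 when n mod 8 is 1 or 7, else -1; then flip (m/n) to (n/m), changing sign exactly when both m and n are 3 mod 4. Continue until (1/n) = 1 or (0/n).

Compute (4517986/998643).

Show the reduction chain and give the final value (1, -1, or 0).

(4517986/998643) = (523414/998643)   [reduce mod 998643]
523414 = 2^1·261707; (2/998643) = -1 since 998643 mod 8 = 3, so (523414/998643) = (-1)^1·(261707/998643); sign now -1
reciprocity: (261707/998643) = -1·(998643/261707) since 261707 mod 4 = 3, 998643 mod 4 = 3; sign now +1
(998643/261707) = (213522/261707)   [reduce mod 261707]
213522 = 2^1·106761; (2/261707) = -1 since 261707 mod 8 = 3, so (213522/261707) = (-1)^1·(106761/261707); sign now -1
reciprocity: (106761/261707) = +1·(261707/106761) since 106761 mod 4 = 1, 261707 mod 4 = 3; sign now -1
(261707/106761) = (48185/106761)   [reduce mod 106761]
reciprocity: (48185/106761) = +1·(106761/48185) since 48185 mod 4 = 1, 106761 mod 4 = 1; sign now -1
(106761/48185) = (10391/48185)   [reduce mod 48185]
reciprocity: (10391/48185) = +1·(48185/10391) since 10391 mod 4 = 3, 48185 mod 4 = 1; sign now -1
(48185/10391) = (6621/10391)   [reduce mod 10391]
reciprocity: (6621/10391) = +1·(10391/6621) since 6621 mod 4 = 1, 10391 mod 4 = 3; sign now -1
(10391/6621) = (3770/6621)   [reduce mod 6621]
3770 = 2^1·1885; (2/6621) = -1 since 6621 mod 8 = 5, so (3770/6621) = (-1)^1·(1885/6621); sign now +1
reciprocity: (1885/6621) = +1·(6621/1885) since 1885 mod 4 = 1, 6621 mod 4 = 1; sign now +1
(6621/1885) = (966/1885)   [reduce mod 1885]
966 = 2^1·483; (2/1885) = -1 since 1885 mod 8 = 5, so (966/1885) = (-1)^1·(483/1885); sign now -1
reciprocity: (483/1885) = +1·(1885/483) since 483 mod 4 = 3, 1885 mod 4 = 1; sign now -1
(1885/483) = (436/483)   [reduce mod 483]
436 = 2^2·109; (2/483) = -1 since 483 mod 8 = 3, so (436/483) = (-1)^2·(109/483); sign now -1
reciprocity: (109/483) = +1·(483/109) since 109 mod 4 = 1, 483 mod 4 = 3; sign now -1
(483/109) = (47/109)   [reduce mod 109]
reciprocity: (47/109) = +1·(109/47) since 47 mod 4 = 3, 109 mod 4 = 1; sign now -1
(109/47) = (15/47)   [reduce mod 47]
reciprocity: (15/47) = -1·(47/15) since 15 mod 4 = 3, 47 mod 4 = 3; sign now +1
(47/15) = (2/15)   [reduce mod 15]
2 = 2^1·1; (2/15) = +1 since 15 mod 8 = 7, so (2/15) = (+1)^1·(1/15); sign now +1
(1/15) = 1; final value = sign = +1

1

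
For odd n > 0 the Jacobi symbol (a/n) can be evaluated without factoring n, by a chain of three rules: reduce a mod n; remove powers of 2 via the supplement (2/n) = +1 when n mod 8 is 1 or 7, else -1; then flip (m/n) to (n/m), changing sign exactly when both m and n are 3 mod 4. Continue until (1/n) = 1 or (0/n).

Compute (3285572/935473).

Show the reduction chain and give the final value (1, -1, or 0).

(3285572/935473) = (479153/935473)   [reduce mod 935473]
reciprocity: (479153/935473) = +1·(935473/479153) since 479153 mod 4 = 1, 935473 mod 4 = 1; sign now +1
(935473/479153) = (456320/479153)   [reduce mod 479153]
456320 = 2^7·3565; (2/479153) = +1 since 479153 mod 8 = 1, so (456320/479153) = (+1)^7·(3565/479153); sign now +1
reciprocity: (3565/479153) = +1·(479153/3565) since 3565 mod 4 = 1, 479153 mod 4 = 1; sign now +1
(479153/3565) = (1443/3565)   [reduce mod 3565]
reciprocity: (1443/3565) = +1·(3565/1443) since 1443 mod 4 = 3, 3565 mod 4 = 1; sign now +1
(3565/1443) = (679/1443)   [reduce mod 1443]
reciprocity: (679/1443) = -1·(1443/679) since 679 mod 4 = 3, 1443 mod 4 = 3; sign now -1
(1443/679) = (85/679)   [reduce mod 679]
reciprocity: (85/679) = +1·(679/85) since 85 mod 4 = 1, 679 mod 4 = 3; sign now -1
(679/85) = (84/85)   [reduce mod 85]
84 = 2^2·21; (2/85) = -1 since 85 mod 8 = 5, so (84/85) = (-1)^2·(21/85); sign now -1
reciprocity: (21/85) = +1·(85/21) since 21 mod 4 = 1, 85 mod 4 = 1; sign now -1
(85/21) = (1/21)   [reduce mod 21]
(1/21) = 1; final value = sign = -1

-1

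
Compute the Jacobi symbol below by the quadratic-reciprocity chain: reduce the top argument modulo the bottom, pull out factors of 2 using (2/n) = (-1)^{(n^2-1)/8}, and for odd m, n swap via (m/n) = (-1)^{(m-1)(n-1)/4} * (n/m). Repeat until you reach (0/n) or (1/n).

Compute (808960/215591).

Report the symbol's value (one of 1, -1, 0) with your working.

(808960/215591) = (162187/215591)   [reduce mod 215591]
reciprocity: (162187/215591) = -1·(215591/162187) since 162187 mod 4 = 3, 215591 mod 4 = 3; sign now -1
(215591/162187) = (53404/162187)   [reduce mod 162187]
53404 = 2^2·13351; (2/162187) = -1 since 162187 mod 8 = 3, so (53404/162187) = (-1)^2·(13351/162187); sign now -1
reciprocity: (13351/162187) = -1·(162187/13351) since 13351 mod 4 = 3, 162187 mod 4 = 3; sign now +1
(162187/13351) = (1975/13351)   [reduce mod 13351]
reciprocity: (1975/13351) = -1·(13351/1975) since 1975 mod 4 = 3, 13351 mod 4 = 3; sign now -1
(13351/1975) = (1501/1975)   [reduce mod 1975]
reciprocity: (1501/1975) = +1·(1975/1501) since 1501 mod 4 = 1, 1975 mod 4 = 3; sign now -1
(1975/1501) = (474/1501)   [reduce mod 1501]
474 = 2^1·237; (2/1501) = -1 since 1501 mod 8 = 5, so (474/1501) = (-1)^1·(237/1501); sign now +1
reciprocity: (237/1501) = +1·(1501/237) since 237 mod 4 = 1, 1501 mod 4 = 1; sign now +1
(1501/237) = (79/237)   [reduce mod 237]
reciprocity: (79/237) = +1·(237/79) since 79 mod 4 = 3, 237 mod 4 = 1; sign now +1
(237/79) = (0/79)   [reduce mod 79]
(0/79) = 0   [gcd(a, n) > 1]; final value = 0

0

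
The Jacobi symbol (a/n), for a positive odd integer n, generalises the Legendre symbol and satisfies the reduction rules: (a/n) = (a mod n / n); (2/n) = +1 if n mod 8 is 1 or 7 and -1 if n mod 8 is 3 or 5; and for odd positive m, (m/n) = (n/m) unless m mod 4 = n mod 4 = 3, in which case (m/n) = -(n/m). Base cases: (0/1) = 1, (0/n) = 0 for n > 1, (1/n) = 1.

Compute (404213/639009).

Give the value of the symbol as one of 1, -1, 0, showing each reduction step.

1

reciprocity: (404213/639009) = +1·(639009/404213) since 404213 mod 4 = 1, 639009 mod 4 = 1; sign now +1
(639009/404213) = (234796/404213)   [reduce mod 404213]
234796 = 2^2·58699; (2/404213) = -1 since 404213 mod 8 = 5, so (234796/404213) = (-1)^2·(58699/404213); sign now +1
reciprocity: (58699/404213) = +1·(404213/58699) since 58699 mod 4 = 3, 404213 mod 4 = 1; sign now +1
(404213/58699) = (52019/58699)   [reduce mod 58699]
reciprocity: (52019/58699) = -1·(58699/52019) since 52019 mod 4 = 3, 58699 mod 4 = 3; sign now -1
(58699/52019) = (6680/52019)   [reduce mod 52019]
6680 = 2^3·835; (2/52019) = -1 since 52019 mod 8 = 3, so (6680/52019) = (-1)^3·(835/52019); sign now +1
reciprocity: (835/52019) = -1·(52019/835) since 835 mod 4 = 3, 52019 mod 4 = 3; sign now -1
(52019/835) = (249/835)   [reduce mod 835]
reciprocity: (249/835) = +1·(835/249) since 249 mod 4 = 1, 835 mod 4 = 3; sign now -1
(835/249) = (88/249)   [reduce mod 249]
88 = 2^3·11; (2/249) = +1 since 249 mod 8 = 1, so (88/249) = (+1)^3·(11/249); sign now -1
reciprocity: (11/249) = +1·(249/11) since 11 mod 4 = 3, 249 mod 4 = 1; sign now -1
(249/11) = (7/11)   [reduce mod 11]
reciprocity: (7/11) = -1·(11/7) since 7 mod 4 = 3, 11 mod 4 = 3; sign now +1
(11/7) = (4/7)   [reduce mod 7]
4 = 2^2·1; (2/7) = +1 since 7 mod 8 = 7, so (4/7) = (+1)^2·(1/7); sign now +1
(1/7) = 1; final value = sign = +1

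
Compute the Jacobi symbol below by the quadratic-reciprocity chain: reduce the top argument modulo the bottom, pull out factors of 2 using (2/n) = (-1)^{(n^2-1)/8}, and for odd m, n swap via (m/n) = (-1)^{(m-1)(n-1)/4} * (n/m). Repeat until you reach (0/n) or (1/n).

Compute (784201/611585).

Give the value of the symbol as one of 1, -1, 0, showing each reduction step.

-1

(784201/611585) = (172616/611585)   [reduce mod 611585]
172616 = 2^3·21577; (2/611585) = +1 since 611585 mod 8 = 1, so (172616/611585) = (+1)^3·(21577/611585); sign now +1
reciprocity: (21577/611585) = +1·(611585/21577) since 21577 mod 4 = 1, 611585 mod 4 = 1; sign now +1
(611585/21577) = (7429/21577)   [reduce mod 21577]
reciprocity: (7429/21577) = +1·(21577/7429) since 7429 mod 4 = 1, 21577 mod 4 = 1; sign now +1
(21577/7429) = (6719/7429)   [reduce mod 7429]
reciprocity: (6719/7429) = +1·(7429/6719) since 6719 mod 4 = 3, 7429 mod 4 = 1; sign now +1
(7429/6719) = (710/6719)   [reduce mod 6719]
710 = 2^1·355; (2/6719) = +1 since 6719 mod 8 = 7, so (710/6719) = (+1)^1·(355/6719); sign now +1
reciprocity: (355/6719) = -1·(6719/355) since 355 mod 4 = 3, 6719 mod 4 = 3; sign now -1
(6719/355) = (329/355)   [reduce mod 355]
reciprocity: (329/355) = +1·(355/329) since 329 mod 4 = 1, 355 mod 4 = 3; sign now -1
(355/329) = (26/329)   [reduce mod 329]
26 = 2^1·13; (2/329) = +1 since 329 mod 8 = 1, so (26/329) = (+1)^1·(13/329); sign now -1
reciprocity: (13/329) = +1·(329/13) since 13 mod 4 = 1, 329 mod 4 = 1; sign now -1
(329/13) = (4/13)   [reduce mod 13]
4 = 2^2·1; (2/13) = -1 since 13 mod 8 = 5, so (4/13) = (-1)^2·(1/13); sign now -1
(1/13) = 1; final value = sign = -1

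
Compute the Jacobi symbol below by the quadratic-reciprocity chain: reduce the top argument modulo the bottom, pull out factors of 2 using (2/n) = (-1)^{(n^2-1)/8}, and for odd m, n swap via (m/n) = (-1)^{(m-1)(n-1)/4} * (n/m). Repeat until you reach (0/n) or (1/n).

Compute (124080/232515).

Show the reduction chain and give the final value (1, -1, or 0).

factor out 2^4: 124080 = 2^4·7755; with 232515 mod 8 = 3, (2/232515) = -1; sign now +1; continue with (7755/232515)
flip (7755/232515) -> (232515/7755): both odd, 7755 mod 4 = 3, 232515 mod 4 = 3, so the flip contributes -1; sign now -1
(232515/7755): 232515 mod 7755 = 7620, so (232515/7755) = (7620/7755)
factor out 2^2: 7620 = 2^2·1905; with 7755 mod 8 = 3, (2/7755) = -1; sign now -1; continue with (1905/7755)
flip (1905/7755) -> (7755/1905): both odd, 1905 mod 4 = 1, 7755 mod 4 = 3, so the flip contributes +1; sign now -1
(7755/1905): 7755 mod 1905 = 135, so (7755/1905) = (135/1905)
flip (135/1905) -> (1905/135): both odd, 135 mod 4 = 3, 1905 mod 4 = 1, so the flip contributes +1; sign now -1
(1905/135): 1905 mod 135 = 15, so (1905/135) = (15/135)
flip (15/135) -> (135/15): both odd, 15 mod 4 = 3, 135 mod 4 = 3, so the flip contributes -1; sign now +1
(135/15): 135 mod 15 = 0, so (135/15) = (0/15)
reached (0/15); gcd(a, n) > 1, so (0/15) = 0 and the symbol is 0

0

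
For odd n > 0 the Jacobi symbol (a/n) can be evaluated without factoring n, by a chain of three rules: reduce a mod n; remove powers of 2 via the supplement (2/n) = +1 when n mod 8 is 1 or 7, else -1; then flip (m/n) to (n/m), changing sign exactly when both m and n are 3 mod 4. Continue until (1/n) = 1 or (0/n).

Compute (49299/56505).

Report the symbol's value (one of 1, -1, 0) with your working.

reciprocity: (49299/56505) = +1·(56505/49299) since 49299 mod 4 = 3, 56505 mod 4 = 1; sign now +1
(56505/49299) = (7206/49299)   [reduce mod 49299]
7206 = 2^1·3603; (2/49299) = -1 since 49299 mod 8 = 3, so (7206/49299) = (-1)^1·(3603/49299); sign now -1
reciprocity: (3603/49299) = -1·(49299/3603) since 3603 mod 4 = 3, 49299 mod 4 = 3; sign now +1
(49299/3603) = (2460/3603)   [reduce mod 3603]
2460 = 2^2·615; (2/3603) = -1 since 3603 mod 8 = 3, so (2460/3603) = (-1)^2·(615/3603); sign now +1
reciprocity: (615/3603) = -1·(3603/615) since 615 mod 4 = 3, 3603 mod 4 = 3; sign now -1
(3603/615) = (528/615)   [reduce mod 615]
528 = 2^4·33; (2/615) = +1 since 615 mod 8 = 7, so (528/615) = (+1)^4·(33/615); sign now -1
reciprocity: (33/615) = +1·(615/33) since 33 mod 4 = 1, 615 mod 4 = 3; sign now -1
(615/33) = (21/33)   [reduce mod 33]
reciprocity: (21/33) = +1·(33/21) since 21 mod 4 = 1, 33 mod 4 = 1; sign now -1
(33/21) = (12/21)   [reduce mod 21]
12 = 2^2·3; (2/21) = -1 since 21 mod 8 = 5, so (12/21) = (-1)^2·(3/21); sign now -1
reciprocity: (3/21) = +1·(21/3) since 3 mod 4 = 3, 21 mod 4 = 1; sign now -1
(21/3) = (0/3)   [reduce mod 3]
(0/3) = 0   [gcd(a, n) > 1]; final value = 0

0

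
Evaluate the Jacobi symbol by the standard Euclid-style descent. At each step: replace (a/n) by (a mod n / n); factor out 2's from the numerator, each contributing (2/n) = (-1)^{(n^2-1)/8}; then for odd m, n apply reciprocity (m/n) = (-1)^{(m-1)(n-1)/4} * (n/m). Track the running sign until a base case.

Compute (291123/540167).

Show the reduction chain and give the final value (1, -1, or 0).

-1

flip (291123/540167) -> (540167/291123): both odd, 291123 mod 4 = 3, 540167 mod 4 = 3, so the flip contributes -1; sign now -1
(540167/291123): 540167 mod 291123 = 249044, so (540167/291123) = (249044/291123)
factor out 2^2: 249044 = 2^2·62261; with 291123 mod 8 = 3, (2/291123) = -1; sign now -1; continue with (62261/291123)
flip (62261/291123) -> (291123/62261): both odd, 62261 mod 4 = 1, 291123 mod 4 = 3, so the flip contributes +1; sign now -1
(291123/62261): 291123 mod 62261 = 42079, so (291123/62261) = (42079/62261)
flip (42079/62261) -> (62261/42079): both odd, 42079 mod 4 = 3, 62261 mod 4 = 1, so the flip contributes +1; sign now -1
(62261/42079): 62261 mod 42079 = 20182, so (62261/42079) = (20182/42079)
factor out 2^1: 20182 = 2^1·10091; with 42079 mod 8 = 7, (2/42079) = +1; sign now -1; continue with (10091/42079)
flip (10091/42079) -> (42079/10091): both odd, 10091 mod 4 = 3, 42079 mod 4 = 3, so the flip contributes -1; sign now +1
(42079/10091): 42079 mod 10091 = 1715, so (42079/10091) = (1715/10091)
flip (1715/10091) -> (10091/1715): both odd, 1715 mod 4 = 3, 10091 mod 4 = 3, so the flip contributes -1; sign now -1
(10091/1715): 10091 mod 1715 = 1516, so (10091/1715) = (1516/1715)
factor out 2^2: 1516 = 2^2·379; with 1715 mod 8 = 3, (2/1715) = -1; sign now -1; continue with (379/1715)
flip (379/1715) -> (1715/379): both odd, 379 mod 4 = 3, 1715 mod 4 = 3, so the flip contributes -1; sign now +1
(1715/379): 1715 mod 379 = 199, so (1715/379) = (199/379)
flip (199/379) -> (379/199): both odd, 199 mod 4 = 3, 379 mod 4 = 3, so the flip contributes -1; sign now -1
(379/199): 379 mod 199 = 180, so (379/199) = (180/199)
factor out 2^2: 180 = 2^2·45; with 199 mod 8 = 7, (2/199) = +1; sign now -1; continue with (45/199)
flip (45/199) -> (199/45): both odd, 45 mod 4 = 1, 199 mod 4 = 3, so the flip contributes +1; sign now -1
(199/45): 199 mod 45 = 19, so (199/45) = (19/45)
flip (19/45) -> (45/19): both odd, 19 mod 4 = 3, 45 mod 4 = 1, so the flip contributes +1; sign now -1
(45/19): 45 mod 19 = 7, so (45/19) = (7/19)
flip (7/19) -> (19/7): both odd, 7 mod 4 = 3, 19 mod 4 = 3, so the flip contributes -1; sign now +1
(19/7): 19 mod 7 = 5, so (19/7) = (5/7)
flip (5/7) -> (7/5): both odd, 5 mod 4 = 1, 7 mod 4 = 3, so the flip contributes +1; sign now +1
(7/5): 7 mod 5 = 2, so (7/5) = (2/5)
factor out 2^1: 2 = 2^1·1; with 5 mod 8 = 5, (2/5) = -1; sign now -1; continue with (1/5)
reached (1/5) = 1, so the symbol is -1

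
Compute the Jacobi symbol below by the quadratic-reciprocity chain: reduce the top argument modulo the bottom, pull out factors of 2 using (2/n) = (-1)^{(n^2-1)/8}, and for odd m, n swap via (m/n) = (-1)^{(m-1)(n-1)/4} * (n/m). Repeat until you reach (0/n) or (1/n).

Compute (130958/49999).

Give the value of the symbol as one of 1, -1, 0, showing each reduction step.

1

(130958/49999): 130958 mod 49999 = 30960, so (130958/49999) = (30960/49999)
factor out 2^4: 30960 = 2^4·1935; with 49999 mod 8 = 7, (2/49999) = +1; sign now +1; continue with (1935/49999)
flip (1935/49999) -> (49999/1935): both odd, 1935 mod 4 = 3, 49999 mod 4 = 3, so the flip contributes -1; sign now -1
(49999/1935): 49999 mod 1935 = 1624, so (49999/1935) = (1624/1935)
factor out 2^3: 1624 = 2^3·203; with 1935 mod 8 = 7, (2/1935) = +1; sign now -1; continue with (203/1935)
flip (203/1935) -> (1935/203): both odd, 203 mod 4 = 3, 1935 mod 4 = 3, so the flip contributes -1; sign now +1
(1935/203): 1935 mod 203 = 108, so (1935/203) = (108/203)
factor out 2^2: 108 = 2^2·27; with 203 mod 8 = 3, (2/203) = -1; sign now +1; continue with (27/203)
flip (27/203) -> (203/27): both odd, 27 mod 4 = 3, 203 mod 4 = 3, so the flip contributes -1; sign now -1
(203/27): 203 mod 27 = 14, so (203/27) = (14/27)
factor out 2^1: 14 = 2^1·7; with 27 mod 8 = 3, (2/27) = -1; sign now +1; continue with (7/27)
flip (7/27) -> (27/7): both odd, 7 mod 4 = 3, 27 mod 4 = 3, so the flip contributes -1; sign now -1
(27/7): 27 mod 7 = 6, so (27/7) = (6/7)
factor out 2^1: 6 = 2^1·3; with 7 mod 8 = 7, (2/7) = +1; sign now -1; continue with (3/7)
flip (3/7) -> (7/3): both odd, 3 mod 4 = 3, 7 mod 4 = 3, so the flip contributes -1; sign now +1
(7/3): 7 mod 3 = 1, so (7/3) = (1/3)
reached (1/3) = 1, so the symbol is +1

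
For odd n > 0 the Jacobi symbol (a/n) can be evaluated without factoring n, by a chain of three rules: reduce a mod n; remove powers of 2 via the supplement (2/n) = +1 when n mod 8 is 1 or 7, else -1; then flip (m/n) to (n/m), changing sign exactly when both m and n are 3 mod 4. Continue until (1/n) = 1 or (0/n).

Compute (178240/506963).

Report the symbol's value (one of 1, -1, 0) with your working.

-1

factor out 2^6: 178240 = 2^6·2785; with 506963 mod 8 = 3, (2/506963) = -1; sign now +1; continue with (2785/506963)
flip (2785/506963) -> (506963/2785): both odd, 2785 mod 4 = 1, 506963 mod 4 = 3, so the flip contributes +1; sign now +1
(506963/2785): 506963 mod 2785 = 93, so (506963/2785) = (93/2785)
flip (93/2785) -> (2785/93): both odd, 93 mod 4 = 1, 2785 mod 4 = 1, so the flip contributes +1; sign now +1
(2785/93): 2785 mod 93 = 88, so (2785/93) = (88/93)
factor out 2^3: 88 = 2^3·11; with 93 mod 8 = 5, (2/93) = -1; sign now -1; continue with (11/93)
flip (11/93) -> (93/11): both odd, 11 mod 4 = 3, 93 mod 4 = 1, so the flip contributes +1; sign now -1
(93/11): 93 mod 11 = 5, so (93/11) = (5/11)
flip (5/11) -> (11/5): both odd, 5 mod 4 = 1, 11 mod 4 = 3, so the flip contributes +1; sign now -1
(11/5): 11 mod 5 = 1, so (11/5) = (1/5)
reached (1/5) = 1, so the symbol is -1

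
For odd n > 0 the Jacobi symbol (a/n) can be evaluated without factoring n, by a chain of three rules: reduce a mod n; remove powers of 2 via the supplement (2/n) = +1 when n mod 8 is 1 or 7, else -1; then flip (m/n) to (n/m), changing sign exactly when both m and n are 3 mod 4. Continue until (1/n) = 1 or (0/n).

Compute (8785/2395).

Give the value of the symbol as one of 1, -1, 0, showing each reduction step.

0

(8785/2395) = (1600/2395)   [reduce mod 2395]
1600 = 2^6·25; (2/2395) = -1 since 2395 mod 8 = 3, so (1600/2395) = (-1)^6·(25/2395); sign now +1
reciprocity: (25/2395) = +1·(2395/25) since 25 mod 4 = 1, 2395 mod 4 = 3; sign now +1
(2395/25) = (20/25)   [reduce mod 25]
20 = 2^2·5; (2/25) = +1 since 25 mod 8 = 1, so (20/25) = (+1)^2·(5/25); sign now +1
reciprocity: (5/25) = +1·(25/5) since 5 mod 4 = 1, 25 mod 4 = 1; sign now +1
(25/5) = (0/5)   [reduce mod 5]
(0/5) = 0   [gcd(a, n) > 1]; final value = 0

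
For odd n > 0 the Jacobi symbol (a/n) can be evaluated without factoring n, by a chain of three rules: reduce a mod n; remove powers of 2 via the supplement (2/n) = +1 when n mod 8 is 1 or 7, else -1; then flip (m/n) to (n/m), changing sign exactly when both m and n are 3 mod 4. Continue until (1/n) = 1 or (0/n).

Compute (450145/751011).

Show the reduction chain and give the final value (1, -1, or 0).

reciprocity: (450145/751011) = +1·(751011/450145) since 450145 mod 4 = 1, 751011 mod 4 = 3; sign now +1
(751011/450145) = (300866/450145)   [reduce mod 450145]
300866 = 2^1·150433; (2/450145) = +1 since 450145 mod 8 = 1, so (300866/450145) = (+1)^1·(150433/450145); sign now +1
reciprocity: (150433/450145) = +1·(450145/150433) since 150433 mod 4 = 1, 450145 mod 4 = 1; sign now +1
(450145/150433) = (149279/150433)   [reduce mod 150433]
reciprocity: (149279/150433) = +1·(150433/149279) since 149279 mod 4 = 3, 150433 mod 4 = 1; sign now +1
(150433/149279) = (1154/149279)   [reduce mod 149279]
1154 = 2^1·577; (2/149279) = +1 since 149279 mod 8 = 7, so (1154/149279) = (+1)^1·(577/149279); sign now +1
reciprocity: (577/149279) = +1·(149279/577) since 577 mod 4 = 1, 149279 mod 4 = 3; sign now +1
(149279/577) = (413/577)   [reduce mod 577]
reciprocity: (413/577) = +1·(577/413) since 413 mod 4 = 1, 577 mod 4 = 1; sign now +1
(577/413) = (164/413)   [reduce mod 413]
164 = 2^2·41; (2/413) = -1 since 413 mod 8 = 5, so (164/413) = (-1)^2·(41/413); sign now +1
reciprocity: (41/413) = +1·(413/41) since 41 mod 4 = 1, 413 mod 4 = 1; sign now +1
(413/41) = (3/41)   [reduce mod 41]
reciprocity: (3/41) = +1·(41/3) since 3 mod 4 = 3, 41 mod 4 = 1; sign now +1
(41/3) = (2/3)   [reduce mod 3]
2 = 2^1·1; (2/3) = -1 since 3 mod 8 = 3, so (2/3) = (-1)^1·(1/3); sign now -1
(1/3) = 1; final value = sign = -1

-1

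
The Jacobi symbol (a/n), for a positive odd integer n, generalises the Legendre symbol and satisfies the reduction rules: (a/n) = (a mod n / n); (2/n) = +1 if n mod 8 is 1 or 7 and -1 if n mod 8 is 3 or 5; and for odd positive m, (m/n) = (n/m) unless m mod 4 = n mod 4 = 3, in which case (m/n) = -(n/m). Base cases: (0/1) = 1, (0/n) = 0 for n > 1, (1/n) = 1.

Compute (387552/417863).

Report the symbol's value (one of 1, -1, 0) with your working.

factor out 2^5: 387552 = 2^5·12111; with 417863 mod 8 = 7, (2/417863) = +1; sign now +1; continue with (12111/417863)
flip (12111/417863) -> (417863/12111): both odd, 12111 mod 4 = 3, 417863 mod 4 = 3, so the flip contributes -1; sign now -1
(417863/12111): 417863 mod 12111 = 6089, so (417863/12111) = (6089/12111)
flip (6089/12111) -> (12111/6089): both odd, 6089 mod 4 = 1, 12111 mod 4 = 3, so the flip contributes +1; sign now -1
(12111/6089): 12111 mod 6089 = 6022, so (12111/6089) = (6022/6089)
factor out 2^1: 6022 = 2^1·3011; with 6089 mod 8 = 1, (2/6089) = +1; sign now -1; continue with (3011/6089)
flip (3011/6089) -> (6089/3011): both odd, 3011 mod 4 = 3, 6089 mod 4 = 1, so the flip contributes +1; sign now -1
(6089/3011): 6089 mod 3011 = 67, so (6089/3011) = (67/3011)
flip (67/3011) -> (3011/67): both odd, 67 mod 4 = 3, 3011 mod 4 = 3, so the flip contributes -1; sign now +1
(3011/67): 3011 mod 67 = 63, so (3011/67) = (63/67)
flip (63/67) -> (67/63): both odd, 63 mod 4 = 3, 67 mod 4 = 3, so the flip contributes -1; sign now -1
(67/63): 67 mod 63 = 4, so (67/63) = (4/63)
factor out 2^2: 4 = 2^2·1; with 63 mod 8 = 7, (2/63) = +1; sign now -1; continue with (1/63)
reached (1/63) = 1, so the symbol is -1

-1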